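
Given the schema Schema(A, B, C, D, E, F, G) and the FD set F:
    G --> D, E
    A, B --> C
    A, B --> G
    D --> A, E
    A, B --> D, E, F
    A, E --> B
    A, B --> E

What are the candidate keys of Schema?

{A, B}, {A, E}, {D}, {G}

{D} is a candidate key since {D}⁺ = {A, B, C, D, E, F, G} covers every attribute.
{G} is a candidate key since {G}⁺ = {A, B, C, D, E, F, G} covers every attribute.
{A, B} is a candidate key since {A, B}⁺ = {A, B, C, D, E, F, G} covers every attribute.
{A, E} is a candidate key since {A, E}⁺ = {A, B, C, D, E, F, G} covers every attribute.
Any other superkey properly contains one of these, so there are no further candidate keys.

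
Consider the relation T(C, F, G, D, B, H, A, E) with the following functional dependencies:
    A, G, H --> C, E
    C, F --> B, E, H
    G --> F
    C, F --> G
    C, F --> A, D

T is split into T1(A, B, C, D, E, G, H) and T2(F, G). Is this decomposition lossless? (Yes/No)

Yes

Common attributes: {G}; their closure is {F, G}.
This includes all of T2, so the common attributes are a superkey of T2 — the join is lossless.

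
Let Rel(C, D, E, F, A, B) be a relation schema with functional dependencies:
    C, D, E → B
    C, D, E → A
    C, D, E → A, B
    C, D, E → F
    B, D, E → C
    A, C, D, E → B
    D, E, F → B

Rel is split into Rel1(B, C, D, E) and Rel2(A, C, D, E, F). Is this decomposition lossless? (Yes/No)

Rel1 ∩ Rel2 = {C, D, E}; its closure under F is {A, B, C, D, E, F}.
Rel1 is contained in that closure, so Rel1 ∩ Rel2 → Rel1 holds and the join is lossless.

Yes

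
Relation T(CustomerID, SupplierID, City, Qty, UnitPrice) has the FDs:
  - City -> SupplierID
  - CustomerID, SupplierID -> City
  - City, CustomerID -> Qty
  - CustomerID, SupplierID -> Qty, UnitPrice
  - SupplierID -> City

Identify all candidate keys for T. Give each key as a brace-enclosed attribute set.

No FD produces {CustomerID}, so it must be in every candidate key.
Closure of {City, CustomerID} is {City, CustomerID, Qty, SupplierID, UnitPrice}, the whole schema; {City, CustomerID} is a candidate key.
Closure of {CustomerID, SupplierID} is {City, CustomerID, Qty, SupplierID, UnitPrice}, the whole schema; {CustomerID, SupplierID} is a candidate key.
No proper subset of any of these is a key, and no other minimal superkey exists.

{City, CustomerID}, {CustomerID, SupplierID}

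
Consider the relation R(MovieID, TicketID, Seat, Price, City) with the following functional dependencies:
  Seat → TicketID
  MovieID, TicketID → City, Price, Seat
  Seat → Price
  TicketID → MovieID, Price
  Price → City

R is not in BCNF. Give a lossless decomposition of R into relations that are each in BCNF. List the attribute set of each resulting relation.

Candidate keys of the original relation: {Seat}, {TicketID}.
Within {City, MovieID, Price, Seat, TicketID}: {Price}⁺ ∩ {City, MovieID, Price, Seat, TicketID} = {City, Price}, not the whole set, so Price → City violates BCNF; decompose into {City, Price} and {MovieID, Price, Seat, TicketID}.
{City, Price} is in BCNF.
{MovieID, Price, Seat, TicketID} is in BCNF.

{City, Price}; {MovieID, Price, Seat, TicketID}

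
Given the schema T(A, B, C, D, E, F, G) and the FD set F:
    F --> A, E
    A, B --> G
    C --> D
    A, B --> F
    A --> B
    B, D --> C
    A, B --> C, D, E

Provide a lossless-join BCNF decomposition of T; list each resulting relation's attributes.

Candidate keys of the original relation: {A}, {F}.
{A, B, C, D, E, F, G}: {C} determines {C, D} here but is not a superkey — split on C --> D, giving {C, D} and {A, B, C, E, F, G}.
{C, D}: every determinant is a superkey — BCNF.
{A, B, C, E, F, G}: every determinant is a superkey — BCNF.

{A, B, C, E, F, G}; {C, D}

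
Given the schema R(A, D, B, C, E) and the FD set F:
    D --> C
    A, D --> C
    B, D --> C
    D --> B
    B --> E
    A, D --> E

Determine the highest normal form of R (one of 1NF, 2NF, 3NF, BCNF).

1NF

Candidate key: {A, D}. Prime attributes: {A, D}.
For D --> C we have {D}⁺ = {B, C, D, E}; {D} is not a superkey, so BCNF fails.
Because {C} is non-prime and the left side of D --> C is not a superkey, the relation is not in 3NF.
The proper key subset {D} of {A, D} determines non-prime {B, C, E}, so the relation is not even in 2NF.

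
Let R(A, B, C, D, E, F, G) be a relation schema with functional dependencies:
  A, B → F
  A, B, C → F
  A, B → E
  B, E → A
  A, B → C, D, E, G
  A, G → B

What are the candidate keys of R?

{A, B}, {A, G}, {B, E}

Closure of {A, B} is {A, B, C, D, E, F, G}, the whole schema; {A, B} is a candidate key.
Closure of {A, G} is {A, B, C, D, E, F, G}, the whole schema; {A, G} is a candidate key.
Closure of {B, E} is {A, B, C, D, E, F, G}, the whole schema; {B, E} is a candidate key.
No proper subset of any of these is a key, and no other minimal superkey exists.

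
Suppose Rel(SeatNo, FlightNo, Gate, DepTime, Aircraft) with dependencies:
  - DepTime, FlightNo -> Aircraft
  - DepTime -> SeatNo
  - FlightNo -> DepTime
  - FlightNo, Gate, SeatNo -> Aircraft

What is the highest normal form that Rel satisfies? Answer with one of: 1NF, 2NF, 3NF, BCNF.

Candidate key: {FlightNo, Gate}. Prime attributes: {FlightNo, Gate}.
For DepTime, FlightNo -> Aircraft we have {DepTime, FlightNo}⁺ = {Aircraft, DepTime, FlightNo, SeatNo}; {DepTime, FlightNo} is not a superkey, so BCNF fails.
Because {Aircraft} is non-prime and the left side of DepTime, FlightNo -> Aircraft is not a superkey, the relation is not in 3NF.
{FlightNo} is a proper subset of the key {FlightNo, Gate}, and {FlightNo}⁺ contains the non-prime attributes {Aircraft, DepTime, SeatNo} — a partial dependency, so 2NF is violated.

1NF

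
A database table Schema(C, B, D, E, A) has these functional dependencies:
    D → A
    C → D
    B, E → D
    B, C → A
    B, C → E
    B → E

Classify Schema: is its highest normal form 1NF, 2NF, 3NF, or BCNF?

Candidate key: {B, C}. Prime attributes: {B, C}.
D → A breaks BCNF: {D}⁺ = {A, D}, so {D} is not a superkey.
D → A has non-prime {A} on the right and a non-superkey on the left, so 3NF fails.
Since {B} ⊂ {B, C} and {B}⁺ ⊇ {A, D, E} with {A, D, E} non-prime, there is a partial dependency; 2NF fails.

1NF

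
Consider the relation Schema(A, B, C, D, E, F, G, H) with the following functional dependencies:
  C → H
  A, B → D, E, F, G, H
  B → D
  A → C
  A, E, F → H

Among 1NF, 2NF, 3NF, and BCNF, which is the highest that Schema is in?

Candidate key: {A, B}. Prime attributes: {A, B}.
For C → H we have {C}⁺ = {C, H}; {C} is not a superkey, so BCNF fails.
C → H determines the non-prime attribute {H} from a non-superkey — 3NF is violated.
Since {A} ⊂ {A, B} and {A}⁺ ⊇ {C, H} with {C, H} non-prime, there is a partial dependency; 2NF fails.

1NF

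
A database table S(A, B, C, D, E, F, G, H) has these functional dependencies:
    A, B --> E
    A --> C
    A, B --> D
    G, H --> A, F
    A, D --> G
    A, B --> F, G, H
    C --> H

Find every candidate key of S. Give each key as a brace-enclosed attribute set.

No FD produces {B}, so it must be in every candidate key.
{A, B}⁺ = {A, B, C, D, E, F, G, H}, which is every attribute, so {A, B} is a candidate key.
{B, C, G}⁺ = {A, B, C, D, E, F, G, H}, which is every attribute, so {B, C, G} is a candidate key.
{B, G, H}⁺ = {A, B, C, D, E, F, G, H}, which is every attribute, so {B, G, H} is a candidate key.
These are minimal and exhaustive — every other superkey contains one of them.

{A, B}, {B, C, G}, {B, G, H}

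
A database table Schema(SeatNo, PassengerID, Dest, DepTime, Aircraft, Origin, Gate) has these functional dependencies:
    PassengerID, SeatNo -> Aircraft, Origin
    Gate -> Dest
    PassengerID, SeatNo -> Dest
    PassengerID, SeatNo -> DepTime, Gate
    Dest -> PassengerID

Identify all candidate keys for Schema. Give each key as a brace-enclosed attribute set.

No FD produces {SeatNo}, so it must be in every candidate key.
Closure of {Dest, SeatNo} is {Aircraft, DepTime, Dest, Gate, Origin, PassengerID, SeatNo}, the whole schema; {Dest, SeatNo} is a candidate key.
Closure of {Gate, SeatNo} is {Aircraft, DepTime, Dest, Gate, Origin, PassengerID, SeatNo}, the whole schema; {Gate, SeatNo} is a candidate key.
Closure of {PassengerID, SeatNo} is {Aircraft, DepTime, Dest, Gate, Origin, PassengerID, SeatNo}, the whole schema; {PassengerID, SeatNo} is a candidate key.
No proper subset of any of these is a key, and no other minimal superkey exists.

{Dest, SeatNo}, {Gate, SeatNo}, {PassengerID, SeatNo}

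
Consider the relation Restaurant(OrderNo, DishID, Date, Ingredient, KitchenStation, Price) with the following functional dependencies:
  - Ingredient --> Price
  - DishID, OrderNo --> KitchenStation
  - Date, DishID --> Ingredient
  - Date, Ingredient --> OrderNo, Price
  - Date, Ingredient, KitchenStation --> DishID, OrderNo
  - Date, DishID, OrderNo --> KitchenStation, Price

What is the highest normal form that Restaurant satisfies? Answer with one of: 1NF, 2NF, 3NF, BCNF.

Candidate keys: {Date, DishID}, {Date, Ingredient, KitchenStation}. Prime attributes: {Date, DishID, Ingredient, KitchenStation}.
Ingredient --> Price breaks BCNF: {Ingredient}⁺ = {Ingredient, Price}, so {Ingredient} is not a superkey.
Ingredient --> Price has non-prime {Price} on the right and a non-superkey on the left, so 3NF fails.
Since {Ingredient} ⊂ {Date, Ingredient, KitchenStation} and {Ingredient}⁺ ⊇ {Price} with {Price} non-prime, there is a partial dependency; 2NF fails.

1NF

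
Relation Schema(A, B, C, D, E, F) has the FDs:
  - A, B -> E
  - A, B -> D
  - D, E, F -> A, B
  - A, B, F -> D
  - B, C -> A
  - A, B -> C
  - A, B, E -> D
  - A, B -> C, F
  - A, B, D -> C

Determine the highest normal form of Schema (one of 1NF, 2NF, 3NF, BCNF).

BCNF

Candidate keys: {A, B}, {B, C}, {D, E, F}. Prime attributes: {A, B, C, D, E, F}.
Each dependency's left side is a superkey — BCNF holds.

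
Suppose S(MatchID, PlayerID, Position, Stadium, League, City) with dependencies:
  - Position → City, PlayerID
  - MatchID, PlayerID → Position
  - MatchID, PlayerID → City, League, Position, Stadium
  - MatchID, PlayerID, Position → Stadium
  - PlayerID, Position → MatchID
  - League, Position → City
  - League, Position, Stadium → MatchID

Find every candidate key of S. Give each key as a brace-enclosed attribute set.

Closure of {Position} is {City, League, MatchID, PlayerID, Position, Stadium}, the whole schema; {Position} is a candidate key.
Closure of {MatchID, PlayerID} is {City, League, MatchID, PlayerID, Position, Stadium}, the whole schema; {MatchID, PlayerID} is a candidate key.
These are minimal and exhaustive — every other superkey contains one of them.

{MatchID, PlayerID}, {Position}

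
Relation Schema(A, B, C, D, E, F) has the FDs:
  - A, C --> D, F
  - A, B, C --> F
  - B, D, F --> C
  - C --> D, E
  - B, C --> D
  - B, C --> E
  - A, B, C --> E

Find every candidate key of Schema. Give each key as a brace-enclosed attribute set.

{A, B, C}, {A, B, D, F}

Attributes never on any right-hand side: {A, B} — every candidate key must contain all of them.
{A, B, C}⁺ = {A, B, C, D, E, F} — all of the relation — so {A, B, C} is a candidate key.
{A, B, D, F}⁺ = {A, B, C, D, E, F} — all of the relation — so {A, B, D, F} is a candidate key.
Any other superkey properly contains one of these, so there are no further candidate keys.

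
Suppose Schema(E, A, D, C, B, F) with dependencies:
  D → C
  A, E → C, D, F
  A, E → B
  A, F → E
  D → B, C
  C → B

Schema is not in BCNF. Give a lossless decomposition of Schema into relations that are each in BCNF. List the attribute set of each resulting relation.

Candidate keys of the original relation: {A, E}, {A, F}.
{A, B, C, D, E, F}: {D} determines {B, C, D} here but is not a superkey — split on D → B, C, giving {B, C, D} and {A, D, E, F}.
{B, C, D}: {C} determines {B, C} here but is not a superkey — split on C → B, giving {B, C} and {C, D}.
{B, C}: every determinant is a superkey — BCNF.
{C, D}: every determinant is a superkey — BCNF.
{A, D, E, F}: every determinant is a superkey — BCNF.

{A, D, E, F}; {B, C}; {C, D}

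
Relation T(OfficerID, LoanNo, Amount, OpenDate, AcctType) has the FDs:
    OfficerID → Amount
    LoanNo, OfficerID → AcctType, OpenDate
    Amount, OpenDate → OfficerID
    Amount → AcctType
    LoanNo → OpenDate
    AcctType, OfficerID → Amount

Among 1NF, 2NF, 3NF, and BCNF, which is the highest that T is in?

1NF

Candidate keys: {Amount, LoanNo}, {LoanNo, OfficerID}. Prime attributes: {Amount, LoanNo, OfficerID}.
OfficerID → Amount breaks BCNF: {OfficerID}⁺ = {AcctType, Amount, OfficerID}, so {OfficerID} is not a superkey.
Amount → AcctType has non-prime {AcctType} on the right and a non-superkey on the left, so 3NF fails.
{Amount} is a proper subset of the key {Amount, LoanNo}, and {Amount}⁺ contains the non-prime attribute {AcctType} — a partial dependency, so 2NF is violated.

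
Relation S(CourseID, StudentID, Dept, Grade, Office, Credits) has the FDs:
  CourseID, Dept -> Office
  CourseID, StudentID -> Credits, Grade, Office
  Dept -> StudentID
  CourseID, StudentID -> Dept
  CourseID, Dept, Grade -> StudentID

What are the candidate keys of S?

{CourseID} never appears on the right of any FD, so every key must include it.
{CourseID, Dept}⁺ = {CourseID, Credits, Dept, Grade, Office, StudentID} — all of the relation — so {CourseID, Dept} is a candidate key.
{CourseID, StudentID}⁺ = {CourseID, Credits, Dept, Grade, Office, StudentID} — all of the relation — so {CourseID, StudentID} is a candidate key.
These are minimal and exhaustive — every other superkey contains one of them.

{CourseID, Dept}, {CourseID, StudentID}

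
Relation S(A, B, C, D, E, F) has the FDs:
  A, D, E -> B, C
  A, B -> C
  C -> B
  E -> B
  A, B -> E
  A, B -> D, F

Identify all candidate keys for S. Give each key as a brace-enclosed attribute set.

{A, B}, {A, C}, {A, E}

{A} never appears on the right of any FD, so every key must include it.
{A, B}⁺ = {A, B, C, D, E, F} — all of the relation — so {A, B} is a candidate key.
{A, C}⁺ = {A, B, C, D, E, F} — all of the relation — so {A, C} is a candidate key.
{A, E}⁺ = {A, B, C, D, E, F} — all of the relation — so {A, E} is a candidate key.
No proper subset of any of these is a key, and no other minimal superkey exists.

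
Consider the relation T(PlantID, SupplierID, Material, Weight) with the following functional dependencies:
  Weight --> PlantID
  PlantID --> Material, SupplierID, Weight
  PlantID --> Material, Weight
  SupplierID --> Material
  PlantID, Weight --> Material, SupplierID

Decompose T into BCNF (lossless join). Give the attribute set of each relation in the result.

Candidate keys of the original relation: {PlantID}, {Weight}.
In {Material, PlantID, SupplierID, Weight}, {SupplierID} is not a superkey ({SupplierID}⁺ restricted to this set is {Material, SupplierID}), so split on SupplierID --> Material into {Material, SupplierID} and {PlantID, SupplierID, Weight}.
{Material, SupplierID} is in BCNF.
{PlantID, SupplierID, Weight} is in BCNF.

{Material, SupplierID}; {PlantID, SupplierID, Weight}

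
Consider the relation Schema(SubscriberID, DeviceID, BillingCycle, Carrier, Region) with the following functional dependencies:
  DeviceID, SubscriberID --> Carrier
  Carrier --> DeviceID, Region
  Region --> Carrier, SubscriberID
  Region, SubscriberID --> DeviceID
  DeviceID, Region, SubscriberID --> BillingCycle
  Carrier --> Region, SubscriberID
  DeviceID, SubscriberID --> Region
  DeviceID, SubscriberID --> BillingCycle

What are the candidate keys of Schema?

{Carrier}⁺ = {BillingCycle, Carrier, DeviceID, Region, SubscriberID}, which is every attribute, so {Carrier} is a candidate key.
{Region}⁺ = {BillingCycle, Carrier, DeviceID, Region, SubscriberID}, which is every attribute, so {Region} is a candidate key.
{DeviceID, SubscriberID}⁺ = {BillingCycle, Carrier, DeviceID, Region, SubscriberID}, which is every attribute, so {DeviceID, SubscriberID} is a candidate key.
These are minimal and exhaustive — every other superkey contains one of them.

{Carrier}, {DeviceID, SubscriberID}, {Region}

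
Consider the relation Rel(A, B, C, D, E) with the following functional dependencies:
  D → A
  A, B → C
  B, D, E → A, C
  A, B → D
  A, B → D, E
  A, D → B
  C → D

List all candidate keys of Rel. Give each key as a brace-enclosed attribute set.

{A, B}, {C}, {D}

{C}⁺ = {A, B, C, D, E} — all of the relation — so {C} is a candidate key.
{D}⁺ = {A, B, C, D, E} — all of the relation — so {D} is a candidate key.
{A, B}⁺ = {A, B, C, D, E} — all of the relation — so {A, B} is a candidate key.
No proper subset of any of these is a key, and no other minimal superkey exists.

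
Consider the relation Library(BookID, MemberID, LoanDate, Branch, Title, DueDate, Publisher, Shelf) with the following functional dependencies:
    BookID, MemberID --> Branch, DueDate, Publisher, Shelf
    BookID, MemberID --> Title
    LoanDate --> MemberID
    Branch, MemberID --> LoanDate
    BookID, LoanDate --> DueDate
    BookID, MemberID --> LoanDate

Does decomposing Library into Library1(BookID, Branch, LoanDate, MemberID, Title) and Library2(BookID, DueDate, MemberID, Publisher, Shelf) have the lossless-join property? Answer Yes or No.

Common attributes: {BookID, MemberID}; their closure is {BookID, Branch, DueDate, LoanDate, MemberID, Publisher, Shelf, Title}.
Since Library1 ⊆ {BookID, Branch, DueDate, LoanDate, MemberID, Publisher, Shelf, Title}, the intersection is a superkey of Library1; the decomposition is lossless.

Yes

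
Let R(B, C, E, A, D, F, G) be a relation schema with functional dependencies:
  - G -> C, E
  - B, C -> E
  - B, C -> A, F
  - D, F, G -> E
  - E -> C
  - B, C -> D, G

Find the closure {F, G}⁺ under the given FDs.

Start with {F, G}.
G -> C, E applies; add {C, E} → now {C, E, F, G}.
No further FD applies.

{C, E, F, G}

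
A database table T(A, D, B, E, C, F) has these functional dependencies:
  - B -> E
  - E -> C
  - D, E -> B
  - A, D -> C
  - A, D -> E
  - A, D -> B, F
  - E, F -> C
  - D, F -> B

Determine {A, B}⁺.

Start with {A, B}.
B -> E applies; add {E} → now {A, B, E}.
E -> C applies; add {C} → now {A, B, C, E}.
No further FD applies.

{A, B, C, E}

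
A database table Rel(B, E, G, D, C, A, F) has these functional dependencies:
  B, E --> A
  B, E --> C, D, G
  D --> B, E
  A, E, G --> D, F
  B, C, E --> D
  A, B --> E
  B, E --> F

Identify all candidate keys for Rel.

Closure of {D} is {A, B, C, D, E, F, G}, the whole schema; {D} is a candidate key.
Closure of {A, B} is {A, B, C, D, E, F, G}, the whole schema; {A, B} is a candidate key.
Closure of {B, E} is {A, B, C, D, E, F, G}, the whole schema; {B, E} is a candidate key.
Closure of {A, E, G} is {A, B, C, D, E, F, G}, the whole schema; {A, E, G} is a candidate key.
No proper subset of any of these is a key, and no other minimal superkey exists.

{A, B}, {A, E, G}, {B, E}, {D}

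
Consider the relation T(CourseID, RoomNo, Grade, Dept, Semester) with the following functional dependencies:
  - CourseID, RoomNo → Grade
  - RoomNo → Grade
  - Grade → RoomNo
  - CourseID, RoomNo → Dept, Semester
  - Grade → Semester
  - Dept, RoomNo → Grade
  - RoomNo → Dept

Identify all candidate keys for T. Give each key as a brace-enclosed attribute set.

{CourseID, Grade}, {CourseID, RoomNo}

{CourseID} never appears on the right of any FD, so every key must include it.
{CourseID, Grade} is a candidate key since {CourseID, Grade}⁺ = {CourseID, Dept, Grade, RoomNo, Semester} covers every attribute.
{CourseID, RoomNo} is a candidate key since {CourseID, RoomNo}⁺ = {CourseID, Dept, Grade, RoomNo, Semester} covers every attribute.
No proper subset of any of these is a key, and no other minimal superkey exists.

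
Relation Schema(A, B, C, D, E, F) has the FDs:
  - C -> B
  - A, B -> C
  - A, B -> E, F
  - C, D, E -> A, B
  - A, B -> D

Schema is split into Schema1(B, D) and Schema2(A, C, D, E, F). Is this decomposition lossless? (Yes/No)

No

The shared attributes are {D} and {D}⁺ = {D}.
The closure covers neither Schema1 nor Schema2 entirely; the join is not lossless.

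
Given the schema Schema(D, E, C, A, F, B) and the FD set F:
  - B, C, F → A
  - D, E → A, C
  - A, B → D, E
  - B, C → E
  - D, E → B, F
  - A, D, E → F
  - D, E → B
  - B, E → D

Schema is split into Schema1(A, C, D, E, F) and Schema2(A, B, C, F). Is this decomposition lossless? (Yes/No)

No

Common attributes: {A, C, F}; their closure is {A, C, F}.
Neither Schema1 nor Schema2 is contained in that closure, so the decomposition is lossy.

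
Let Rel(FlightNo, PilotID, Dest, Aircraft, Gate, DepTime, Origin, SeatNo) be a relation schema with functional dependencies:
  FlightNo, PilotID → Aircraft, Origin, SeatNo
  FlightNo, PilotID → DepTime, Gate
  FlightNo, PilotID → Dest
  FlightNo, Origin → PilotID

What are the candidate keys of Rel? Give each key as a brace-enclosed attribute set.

{FlightNo, Origin}, {FlightNo, PilotID}

No FD produces {FlightNo}, so it must be in every candidate key.
{FlightNo, Origin}⁺ = {Aircraft, DepTime, Dest, FlightNo, Gate, Origin, PilotID, SeatNo} — all of the relation — so {FlightNo, Origin} is a candidate key.
{FlightNo, PilotID}⁺ = {Aircraft, DepTime, Dest, FlightNo, Gate, Origin, PilotID, SeatNo} — all of the relation — so {FlightNo, PilotID} is a candidate key.
These are minimal and exhaustive — every other superkey contains one of them.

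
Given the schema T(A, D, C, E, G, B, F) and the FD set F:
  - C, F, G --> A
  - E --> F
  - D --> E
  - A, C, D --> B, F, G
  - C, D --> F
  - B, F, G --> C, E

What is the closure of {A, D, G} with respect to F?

Start with {A, D, G}.
D --> E applies; add {E} → now {A, D, E, G}.
E --> F applies; add {F} → now {A, D, E, F, G}.
No further FD applies.

{A, D, E, F, G}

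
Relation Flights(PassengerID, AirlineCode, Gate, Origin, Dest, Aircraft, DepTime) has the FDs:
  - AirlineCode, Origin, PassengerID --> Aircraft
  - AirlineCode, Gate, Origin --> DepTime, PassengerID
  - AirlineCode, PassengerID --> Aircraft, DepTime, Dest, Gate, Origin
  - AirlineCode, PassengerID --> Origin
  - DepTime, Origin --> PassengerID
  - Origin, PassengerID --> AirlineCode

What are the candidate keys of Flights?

Closure of {AirlineCode, PassengerID} is {Aircraft, AirlineCode, DepTime, Dest, Gate, Origin, PassengerID}, the whole schema; {AirlineCode, PassengerID} is a candidate key.
Closure of {DepTime, Origin} is {Aircraft, AirlineCode, DepTime, Dest, Gate, Origin, PassengerID}, the whole schema; {DepTime, Origin} is a candidate key.
Closure of {Origin, PassengerID} is {Aircraft, AirlineCode, DepTime, Dest, Gate, Origin, PassengerID}, the whole schema; {Origin, PassengerID} is a candidate key.
Closure of {AirlineCode, Gate, Origin} is {Aircraft, AirlineCode, DepTime, Dest, Gate, Origin, PassengerID}, the whole schema; {AirlineCode, Gate, Origin} is a candidate key.
These are minimal and exhaustive — every other superkey contains one of them.

{AirlineCode, Gate, Origin}, {AirlineCode, PassengerID}, {DepTime, Origin}, {Origin, PassengerID}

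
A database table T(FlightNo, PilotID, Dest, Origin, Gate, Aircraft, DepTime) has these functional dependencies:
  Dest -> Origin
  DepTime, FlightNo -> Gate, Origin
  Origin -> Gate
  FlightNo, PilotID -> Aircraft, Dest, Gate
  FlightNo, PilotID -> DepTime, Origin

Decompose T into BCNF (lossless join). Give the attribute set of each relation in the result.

{Aircraft, DepTime, Dest, FlightNo, PilotID}; {Dest, Origin}; {Gate, Origin}

Candidate key of the original relation: {FlightNo, PilotID}.
{Aircraft, DepTime, Dest, FlightNo, Gate, Origin, PilotID}: {Dest} determines {Dest, Gate, Origin} here but is not a superkey — split on Dest -> Gate, Origin, giving {Dest, Gate, Origin} and {Aircraft, DepTime, Dest, FlightNo, PilotID}.
{Dest, Gate, Origin}: {Origin} determines {Gate, Origin} here but is not a superkey — split on Origin -> Gate, giving {Gate, Origin} and {Dest, Origin}.
{Gate, Origin} has no BCNF violation.
{Dest, Origin} has no BCNF violation.
{Aircraft, DepTime, Dest, FlightNo, PilotID} has no BCNF violation.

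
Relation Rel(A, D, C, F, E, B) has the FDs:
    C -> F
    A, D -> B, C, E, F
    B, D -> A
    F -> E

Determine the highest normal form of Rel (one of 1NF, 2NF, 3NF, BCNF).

2NF

Candidate keys: {A, D}, {B, D}. Prime attributes: {A, B, D}.
C -> F: {C}⁺ = {C, E, F}, which is not all of the attributes, so the left side is not a superkey — BCNF is violated.
C -> F determines the non-prime attribute {F} from a non-superkey — 3NF is violated.
No non-prime attribute depends on a proper subset of any candidate key, so 2NF holds.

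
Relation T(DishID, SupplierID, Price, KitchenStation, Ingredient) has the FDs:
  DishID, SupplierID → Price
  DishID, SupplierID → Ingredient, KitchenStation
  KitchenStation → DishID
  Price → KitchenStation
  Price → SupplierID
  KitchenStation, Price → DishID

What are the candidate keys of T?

{DishID, SupplierID}, {KitchenStation, SupplierID}, {Price}

{Price}⁺ = {DishID, Ingredient, KitchenStation, Price, SupplierID}, which is every attribute, so {Price} is a candidate key.
{DishID, SupplierID}⁺ = {DishID, Ingredient, KitchenStation, Price, SupplierID}, which is every attribute, so {DishID, SupplierID} is a candidate key.
{KitchenStation, SupplierID}⁺ = {DishID, Ingredient, KitchenStation, Price, SupplierID}, which is every attribute, so {KitchenStation, SupplierID} is a candidate key.
These are minimal and exhaustive — every other superkey contains one of them.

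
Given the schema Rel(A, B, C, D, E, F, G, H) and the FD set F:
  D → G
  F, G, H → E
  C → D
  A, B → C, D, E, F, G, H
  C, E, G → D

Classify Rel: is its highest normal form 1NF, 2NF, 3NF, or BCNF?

Candidate key: {A, B}. Prime attributes: {A, B}.
D → G breaks BCNF: {D}⁺ = {D, G}, so {D} is not a superkey.
Because {G} is non-prime and the left side of D → G is not a superkey, the relation is not in 3NF.
No non-prime attribute depends on a proper subset of any candidate key, so 2NF holds.

2NF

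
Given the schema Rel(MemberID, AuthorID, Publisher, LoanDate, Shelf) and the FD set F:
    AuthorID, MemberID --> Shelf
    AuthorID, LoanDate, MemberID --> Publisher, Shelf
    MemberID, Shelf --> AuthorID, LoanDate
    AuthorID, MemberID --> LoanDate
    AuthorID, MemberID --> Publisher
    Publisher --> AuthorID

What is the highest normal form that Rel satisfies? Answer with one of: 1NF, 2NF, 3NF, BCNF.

Candidate keys: {AuthorID, MemberID}, {MemberID, Publisher}, {MemberID, Shelf}. Prime attributes: {AuthorID, MemberID, Publisher, Shelf}.
Publisher --> AuthorID breaks BCNF: {Publisher}⁺ = {AuthorID, Publisher}, so {Publisher} is not a superkey.
Its right-hand attributes {AuthorID} are all prime, as are those of every other non-superkey FD — the relation is in 3NF.

3NF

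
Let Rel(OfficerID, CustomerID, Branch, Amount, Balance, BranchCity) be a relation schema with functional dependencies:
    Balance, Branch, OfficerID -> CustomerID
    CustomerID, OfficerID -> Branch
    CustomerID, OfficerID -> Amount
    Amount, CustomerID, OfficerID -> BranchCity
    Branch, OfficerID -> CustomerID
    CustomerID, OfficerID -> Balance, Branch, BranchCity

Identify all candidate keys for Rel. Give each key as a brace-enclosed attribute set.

{Branch, OfficerID}, {CustomerID, OfficerID}

{OfficerID} never appears on the right of any FD, so every key must include it.
{Branch, OfficerID}⁺ = {Amount, Balance, Branch, BranchCity, CustomerID, OfficerID} — all of the relation — so {Branch, OfficerID} is a candidate key.
{CustomerID, OfficerID}⁺ = {Amount, Balance, Branch, BranchCity, CustomerID, OfficerID} — all of the relation — so {CustomerID, OfficerID} is a candidate key.
These are minimal and exhaustive — every other superkey contains one of them.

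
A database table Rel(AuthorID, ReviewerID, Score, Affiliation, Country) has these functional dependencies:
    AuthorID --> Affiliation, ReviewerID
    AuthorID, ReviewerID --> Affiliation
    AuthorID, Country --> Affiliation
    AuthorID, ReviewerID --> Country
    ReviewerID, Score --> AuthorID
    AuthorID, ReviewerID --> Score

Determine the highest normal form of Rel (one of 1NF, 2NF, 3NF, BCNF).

BCNF

Candidate keys: {AuthorID}, {ReviewerID, Score}. Prime attributes: {AuthorID, ReviewerID, Score}.
The left-hand side of every FD is a superkey, so BCNF is satisfied.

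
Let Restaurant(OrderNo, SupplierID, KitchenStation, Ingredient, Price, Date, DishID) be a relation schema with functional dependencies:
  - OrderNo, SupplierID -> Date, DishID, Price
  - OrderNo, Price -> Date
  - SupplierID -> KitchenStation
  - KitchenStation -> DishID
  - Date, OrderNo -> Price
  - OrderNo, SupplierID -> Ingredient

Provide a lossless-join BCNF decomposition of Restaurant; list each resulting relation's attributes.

Candidate key of the original relation: {OrderNo, SupplierID}.
{Date, DishID, Ingredient, KitchenStation, OrderNo, Price, SupplierID}: {OrderNo, Price} determines {Date, OrderNo, Price} here but is not a superkey — split on OrderNo, Price -> Date, giving {Date, OrderNo, Price} and {DishID, Ingredient, KitchenStation, OrderNo, Price, SupplierID}.
{Date, OrderNo, Price} has no BCNF violation.
{DishID, Ingredient, KitchenStation, OrderNo, Price, SupplierID}: {SupplierID} determines {DishID, KitchenStation, SupplierID} here but is not a superkey — split on SupplierID -> DishID, KitchenStation, giving {DishID, KitchenStation, SupplierID} and {Ingredient, OrderNo, Price, SupplierID}.
{DishID, KitchenStation, SupplierID}: {KitchenStation} determines {DishID, KitchenStation} here but is not a superkey — split on KitchenStation -> DishID, giving {DishID, KitchenStation} and {KitchenStation, SupplierID}.
{DishID, KitchenStation} has no BCNF violation.
{KitchenStation, SupplierID} has no BCNF violation.
{Ingredient, OrderNo, Price, SupplierID} has no BCNF violation.

{Date, OrderNo, Price}; {DishID, KitchenStation}; {Ingredient, OrderNo, Price, SupplierID}; {KitchenStation, SupplierID}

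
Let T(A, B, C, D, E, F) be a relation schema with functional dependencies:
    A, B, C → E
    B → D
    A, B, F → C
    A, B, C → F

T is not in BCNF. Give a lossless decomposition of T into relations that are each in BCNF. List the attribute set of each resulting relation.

Candidate keys of the original relation: {A, B, C}, {A, B, F}.
In {A, B, C, D, E, F}, {B} is not a superkey ({B}⁺ restricted to this set is {B, D}), so split on B → D into {B, D} and {A, B, C, E, F}.
{B, D} is in BCNF.
{A, B, C, E, F} is in BCNF.

{A, B, C, E, F}; {B, D}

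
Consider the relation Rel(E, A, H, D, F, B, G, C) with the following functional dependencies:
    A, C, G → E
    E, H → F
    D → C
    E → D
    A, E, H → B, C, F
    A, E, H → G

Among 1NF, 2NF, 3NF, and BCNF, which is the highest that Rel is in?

1NF

Candidate keys: {A, C, G, H}, {A, D, G, H}, {A, E, H}. Prime attributes: {A, C, D, E, G, H}.
A, C, G → E: {A, C, G}⁺ = {A, C, D, E, G}, which is not all of the attributes, so the left side is not a superkey — BCNF is violated.
Because {F} is non-prime and the left side of E, H → F is not a superkey, the relation is not in 3NF.
{E, H} is a proper subset of the key {A, E, H}, and {E, H}⁺ contains the non-prime attribute {F} — a partial dependency, so 2NF is violated.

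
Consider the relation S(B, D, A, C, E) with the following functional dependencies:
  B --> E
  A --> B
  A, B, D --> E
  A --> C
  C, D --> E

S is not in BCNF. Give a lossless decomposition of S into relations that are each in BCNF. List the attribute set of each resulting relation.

{A, B, C}; {A, D}; {B, E}

Candidate key of the original relation: {A, D}.
{A, B, C, D, E}: {B} determines {B, E} here but is not a superkey — split on B --> E, giving {B, E} and {A, B, C, D}.
{B, E} has no BCNF violation.
{A, B, C, D}: {A} determines {A, B, C} here but is not a superkey — split on A --> B, C, giving {A, B, C} and {A, D}.
{A, B, C} has no BCNF violation.
{A, D} has no BCNF violation.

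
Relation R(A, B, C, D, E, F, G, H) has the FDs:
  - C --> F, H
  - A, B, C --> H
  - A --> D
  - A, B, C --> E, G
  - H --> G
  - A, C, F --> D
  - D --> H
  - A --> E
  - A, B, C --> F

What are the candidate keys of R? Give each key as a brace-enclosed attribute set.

Attributes never on any right-hand side: {A, B, C} — every candidate key must contain all of them.
{A, B, C} is a candidate key since {A, B, C}⁺ = {A, B, C, D, E, F, G, H} covers every attribute.
No other minimal set has full closure, so this is the only candidate key.

{A, B, C}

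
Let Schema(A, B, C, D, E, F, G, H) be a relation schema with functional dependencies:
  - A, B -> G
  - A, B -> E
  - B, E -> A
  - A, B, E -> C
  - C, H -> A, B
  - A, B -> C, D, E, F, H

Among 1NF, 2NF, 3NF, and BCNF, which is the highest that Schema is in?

Candidate keys: {A, B}, {B, E}, {C, H}. Prime attributes: {A, B, C, E, H}.
Each dependency's left side is a superkey — BCNF holds.

BCNF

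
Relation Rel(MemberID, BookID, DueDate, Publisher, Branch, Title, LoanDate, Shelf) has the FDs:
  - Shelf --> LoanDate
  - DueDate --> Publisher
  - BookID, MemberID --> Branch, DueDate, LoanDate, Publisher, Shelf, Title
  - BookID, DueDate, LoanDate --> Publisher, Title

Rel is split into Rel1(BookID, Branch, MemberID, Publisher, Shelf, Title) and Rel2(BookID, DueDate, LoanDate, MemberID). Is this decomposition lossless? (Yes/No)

Yes

Rel1 ∩ Rel2 = {BookID, MemberID}; its closure under F is {BookID, Branch, DueDate, LoanDate, MemberID, Publisher, Shelf, Title}.
Since Rel1 ⊆ {BookID, Branch, DueDate, LoanDate, MemberID, Publisher, Shelf, Title}, the intersection is a superkey of Rel1; the decomposition is lossless.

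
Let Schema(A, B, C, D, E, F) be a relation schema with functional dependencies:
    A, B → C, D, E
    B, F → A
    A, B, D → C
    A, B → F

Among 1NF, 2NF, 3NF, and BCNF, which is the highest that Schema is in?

Candidate keys: {A, B}, {B, F}. Prime attributes: {A, B, F}.
Each dependency's left side is a superkey — BCNF holds.

BCNF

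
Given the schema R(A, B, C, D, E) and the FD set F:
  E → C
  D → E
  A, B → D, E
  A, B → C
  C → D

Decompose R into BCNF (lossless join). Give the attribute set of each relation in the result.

{A, B, E}; {C, D, E}

Candidate key of the original relation: {A, B}.
Within {A, B, C, D, E}: {E}⁺ ∩ {A, B, C, D, E} = {C, D, E}, not the whole set, so E → C, D violates BCNF; decompose into {C, D, E} and {A, B, E}.
{C, D, E} is in BCNF.
{A, B, E} is in BCNF.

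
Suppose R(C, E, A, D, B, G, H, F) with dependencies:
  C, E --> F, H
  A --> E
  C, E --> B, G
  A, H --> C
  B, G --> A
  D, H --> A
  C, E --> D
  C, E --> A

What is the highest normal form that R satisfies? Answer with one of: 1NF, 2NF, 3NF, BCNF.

3NF

Candidate keys: {A, C}, {A, H}, {B, C, G}, {B, G, H}, {C, E}, {D, H}. Prime attributes: {A, B, C, D, E, G, H}.
A --> E: {A}⁺ = {A, E}, which is not all of the attributes, so the left side is not a superkey — BCNF is violated.
But every attribute on its right side ({E}) is prime, and the same holds for every other non-superkey FD, so 3NF still holds.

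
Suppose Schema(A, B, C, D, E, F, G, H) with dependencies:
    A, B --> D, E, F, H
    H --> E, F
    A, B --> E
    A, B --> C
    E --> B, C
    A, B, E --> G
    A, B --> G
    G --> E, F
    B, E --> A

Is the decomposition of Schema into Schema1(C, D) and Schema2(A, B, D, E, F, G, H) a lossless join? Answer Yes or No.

No

Common attributes: {D}; their closure is {D}.
The closure covers neither Schema1 nor Schema2 entirely; the join is not lossless.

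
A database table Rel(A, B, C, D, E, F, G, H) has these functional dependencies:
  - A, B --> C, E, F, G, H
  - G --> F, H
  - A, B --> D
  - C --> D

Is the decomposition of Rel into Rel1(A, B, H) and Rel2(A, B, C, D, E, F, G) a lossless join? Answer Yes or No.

Yes

The shared attributes are {A, B} and {A, B}⁺ = {A, B, C, D, E, F, G, H}.
Since Rel1 ⊆ {A, B, C, D, E, F, G, H}, the intersection is a superkey of Rel1; the decomposition is lossless.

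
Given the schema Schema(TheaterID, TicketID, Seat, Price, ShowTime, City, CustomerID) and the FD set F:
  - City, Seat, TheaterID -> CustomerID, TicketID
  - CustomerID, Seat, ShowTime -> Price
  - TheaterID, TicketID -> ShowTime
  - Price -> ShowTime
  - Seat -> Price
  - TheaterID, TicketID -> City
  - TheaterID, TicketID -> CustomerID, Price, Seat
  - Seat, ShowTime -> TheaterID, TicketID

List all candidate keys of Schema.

Closure of {Seat} is {City, CustomerID, Price, Seat, ShowTime, TheaterID, TicketID}, the whole schema; {Seat} is a candidate key.
Closure of {TheaterID, TicketID} is {City, CustomerID, Price, Seat, ShowTime, TheaterID, TicketID}, the whole schema; {TheaterID, TicketID} is a candidate key.
These are minimal and exhaustive — every other superkey contains one of them.

{Seat}, {TheaterID, TicketID}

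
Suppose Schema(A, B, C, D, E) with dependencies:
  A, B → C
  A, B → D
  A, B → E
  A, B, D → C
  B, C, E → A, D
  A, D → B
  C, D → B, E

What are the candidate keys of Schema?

{A, B} is a candidate key since {A, B}⁺ = {A, B, C, D, E} covers every attribute.
{A, D} is a candidate key since {A, D}⁺ = {A, B, C, D, E} covers every attribute.
{C, D} is a candidate key since {C, D}⁺ = {A, B, C, D, E} covers every attribute.
{B, C, E} is a candidate key since {B, C, E}⁺ = {A, B, C, D, E} covers every attribute.
No proper subset of any of these is a key, and no other minimal superkey exists.

{A, B}, {A, D}, {B, C, E}, {C, D}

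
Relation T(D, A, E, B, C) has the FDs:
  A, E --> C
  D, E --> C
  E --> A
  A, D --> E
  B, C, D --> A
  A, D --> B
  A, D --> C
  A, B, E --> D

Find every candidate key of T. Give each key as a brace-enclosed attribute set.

{A, D}, {B, C, D}, {B, E}, {D, E}

{A, D}⁺ = {A, B, C, D, E}, which is every attribute, so {A, D} is a candidate key.
{B, E}⁺ = {A, B, C, D, E}, which is every attribute, so {B, E} is a candidate key.
{D, E}⁺ = {A, B, C, D, E}, which is every attribute, so {D, E} is a candidate key.
{B, C, D}⁺ = {A, B, C, D, E}, which is every attribute, so {B, C, D} is a candidate key.
No proper subset of any of these is a key, and no other minimal superkey exists.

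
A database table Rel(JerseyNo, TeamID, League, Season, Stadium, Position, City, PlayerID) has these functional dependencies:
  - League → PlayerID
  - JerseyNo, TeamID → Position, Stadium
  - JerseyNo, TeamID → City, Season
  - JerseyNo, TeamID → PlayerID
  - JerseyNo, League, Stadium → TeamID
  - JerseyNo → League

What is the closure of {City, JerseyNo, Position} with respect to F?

{City, JerseyNo, League, PlayerID, Position}

Start with {City, JerseyNo, Position}.
JerseyNo → League applies; add {League} → now {City, JerseyNo, League, Position}.
League → PlayerID applies; add {PlayerID} → now {City, JerseyNo, League, PlayerID, Position}.
No further FD applies.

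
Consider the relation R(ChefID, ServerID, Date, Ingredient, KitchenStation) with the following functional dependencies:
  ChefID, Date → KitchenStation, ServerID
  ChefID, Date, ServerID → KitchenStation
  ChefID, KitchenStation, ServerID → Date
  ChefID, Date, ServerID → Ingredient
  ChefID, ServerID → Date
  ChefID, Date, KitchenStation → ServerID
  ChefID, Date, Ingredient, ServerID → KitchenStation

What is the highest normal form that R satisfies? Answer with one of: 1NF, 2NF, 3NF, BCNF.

Candidate keys: {ChefID, Date}, {ChefID, ServerID}. Prime attributes: {ChefID, Date, ServerID}.
Each dependency's left side is a superkey — BCNF holds.

BCNF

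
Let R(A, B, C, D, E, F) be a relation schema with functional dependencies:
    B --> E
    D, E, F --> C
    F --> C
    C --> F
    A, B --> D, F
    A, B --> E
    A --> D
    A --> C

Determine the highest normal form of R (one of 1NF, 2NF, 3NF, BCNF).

Candidate key: {A, B}. Prime attributes: {A, B}.
B --> E: {B}⁺ = {B, E}, which is not all of the attributes, so the left side is not a superkey — BCNF is violated.
B --> E has non-prime {E} on the right and a non-superkey on the left, so 3NF fails.
Since {A} ⊂ {A, B} and {A}⁺ ⊇ {C, D, F} with {C, D, F} non-prime, there is a partial dependency; 2NF fails.

1NF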